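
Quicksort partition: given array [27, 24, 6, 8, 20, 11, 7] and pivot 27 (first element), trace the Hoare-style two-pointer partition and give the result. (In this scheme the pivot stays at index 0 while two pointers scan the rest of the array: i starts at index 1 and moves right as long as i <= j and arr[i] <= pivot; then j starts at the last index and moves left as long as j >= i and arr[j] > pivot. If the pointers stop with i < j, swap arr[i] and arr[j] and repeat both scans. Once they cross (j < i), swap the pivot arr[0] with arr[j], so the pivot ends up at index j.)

Hoare-style two-pointer partition with pivot = 27:

Initial array: [27, 24, 6, 8, 20, 11, 7]

Pointers start at i = 1, j = 6.
i ends at 7, j ends at 6: the pointers have crossed (j < i), so scanning stops.

Swap pivot arr[0] with arr[6] to place pivot at position 6: [7, 24, 6, 8, 20, 11, 27]
Pivot position: 6

After partitioning with pivot 27, the array becomes [7, 24, 6, 8, 20, 11, 27]. The pivot is placed at index 6. All elements to the left of the pivot are <= 27, and all elements to the right are > 27.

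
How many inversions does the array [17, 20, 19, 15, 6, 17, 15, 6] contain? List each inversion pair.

Finding inversions in [17, 20, 19, 15, 6, 17, 15, 6]:

(0, 3): arr[0]=17 > arr[3]=15
(0, 4): arr[0]=17 > arr[4]=6
(0, 6): arr[0]=17 > arr[6]=15
(0, 7): arr[0]=17 > arr[7]=6
(1, 2): arr[1]=20 > arr[2]=19
(1, 3): arr[1]=20 > arr[3]=15
(1, 4): arr[1]=20 > arr[4]=6
(1, 5): arr[1]=20 > arr[5]=17
(1, 6): arr[1]=20 > arr[6]=15
(1, 7): arr[1]=20 > arr[7]=6
(2, 3): arr[2]=19 > arr[3]=15
(2, 4): arr[2]=19 > arr[4]=6
(2, 5): arr[2]=19 > arr[5]=17
(2, 6): arr[2]=19 > arr[6]=15
(2, 7): arr[2]=19 > arr[7]=6
(3, 4): arr[3]=15 > arr[4]=6
(3, 7): arr[3]=15 > arr[7]=6
(5, 6): arr[5]=17 > arr[6]=15
(5, 7): arr[5]=17 > arr[7]=6
(6, 7): arr[6]=15 > arr[7]=6

Total inversions: 20

The array has 20 inversion(s): (0,3), (0,4), (0,6), (0,7), (1,2), (1,3), (1,4), (1,5), (1,6), (1,7), (2,3), (2,4), (2,5), (2,6), (2,7), (3,4), (3,7), (5,6), (5,7), (6,7). Each pair (i,j) satisfies i < j and arr[i] > arr[j].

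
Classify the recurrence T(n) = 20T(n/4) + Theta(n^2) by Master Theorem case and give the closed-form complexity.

Master Theorem for T(n) = 20T(n/4) + O(n^2):

a = 20, b = 4, c = 2
log_b(a) = log_4(20) = 2.1610

Case 1: c = 2 < log_4(20) = 2.1610
T(n) = O(n^(log_4 20))

For T(n) = 20T(n/4) + O(n^2): log_4(20) = 2.1610. This is Case 1 of the Master Theorem (c < log_b(a), work dominated by leaves), giving O(n^(log_4 20)).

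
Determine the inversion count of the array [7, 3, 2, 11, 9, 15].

Finding inversions in [7, 3, 2, 11, 9, 15]:

(0, 1): arr[0]=7 > arr[1]=3
(0, 2): arr[0]=7 > arr[2]=2
(1, 2): arr[1]=3 > arr[2]=2
(3, 4): arr[3]=11 > arr[4]=9

Total inversions: 4

The array has 4 inversion(s): (0,1), (0,2), (1,2), (3,4). Each pair (i,j) satisfies i < j and arr[i] > arr[j].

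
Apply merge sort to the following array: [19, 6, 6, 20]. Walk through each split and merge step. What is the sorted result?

Merge sort trace:

Split: [19, 6, 6, 20] -> [19, 6] and [6, 20]
  Split: [19, 6] -> [19] and [6]
  Merge: [19] + [6] -> [6, 19]
  Split: [6, 20] -> [6] and [20]
  Merge: [6] + [20] -> [6, 20]
Merge: [6, 19] + [6, 20] -> [6, 6, 19, 20]

Final sorted array: [6, 6, 19, 20]

The merge sort proceeds by recursively splitting the array and merging sorted halves.
After all merges, the sorted array is [6, 6, 19, 20].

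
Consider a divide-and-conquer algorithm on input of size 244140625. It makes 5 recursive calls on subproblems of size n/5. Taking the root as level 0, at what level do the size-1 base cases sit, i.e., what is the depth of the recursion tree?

For divide and conquer with division factor 5:

Problem sizes at each level:
Level 0: 244140625
Level 1: 48828125
Level 2: 9765625
Level 3: 1953125
Level 4: 390625
Level 5: 78125
Level 6: 15625
Level 7: 3125
Level 8: 625
Level 9: 125
Level 10: 25
Level 11: 5
Level 12: 1

The root is level 0 and the size-1 base case is level 12 (the tree spans levels 0 through 12, i.e. 13 levels counting the root), so the depth is the number of divisions: log_5(244140625) = 12

The recursion tree depth is log_5(244140625) = 12. At each level, the problem size is divided by 5, so it takes 12 divisions to reduce to a base case of size 1. The algorithm makes 5 recursive calls at each level.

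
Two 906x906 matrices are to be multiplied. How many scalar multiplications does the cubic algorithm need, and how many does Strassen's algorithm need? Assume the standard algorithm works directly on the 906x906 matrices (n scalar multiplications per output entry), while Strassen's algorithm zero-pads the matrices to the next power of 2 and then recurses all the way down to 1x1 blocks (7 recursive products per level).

Matrix multiplication for 906x906 matrices:

Strassen's algorithm requires power-of-2 dimensions. Pad 906x906 to 1024x1024 (next power of 2).

Standard algorithm: 906^3 = 743677416 multiplications
Strassen's algorithm: 7^(log2(1024)) = 7^10 = 282475249 multiplications
Savings: 743677416 - 282475249 = 461202167 multiplications

Standard: 743677416 multiplications (906^3). Strassen: 282475249 multiplications (7^10, after padding to 1024x1024). Strassen reduces 8 recursive multiplications to 7 at each level.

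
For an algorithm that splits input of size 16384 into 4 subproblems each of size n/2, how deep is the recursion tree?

For divide and conquer with division factor 2:

Problem sizes at each level:
Level 0: 16384
Level 1: 8192
Level 2: 4096
Level 3: 2048
Level 4: 1024
Level 5: 512
Level 6: 256
Level 7: 128
Level 8: 64
Level 9: 32
Level 10: 16
Level 11: 8
Level 12: 4
Level 13: 2
Level 14: 1

The root is level 0 and the size-1 base case is level 14 (the tree spans levels 0 through 14, i.e. 15 levels counting the root), so the depth is the number of divisions: log_2(16384) = 14

The recursion tree depth is log_2(16384) = 14. At each level, the problem size is divided by 2, so it takes 14 divisions to reduce to a base case of size 1. The algorithm makes 4 recursive calls at each level.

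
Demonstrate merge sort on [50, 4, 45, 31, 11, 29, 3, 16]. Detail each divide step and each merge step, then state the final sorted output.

Merge sort trace:

Split: [50, 4, 45, 31, 11, 29, 3, 16] -> [50, 4, 45, 31] and [11, 29, 3, 16]
  Split: [50, 4, 45, 31] -> [50, 4] and [45, 31]
    Split: [50, 4] -> [50] and [4]
    Merge: [50] + [4] -> [4, 50]
    Split: [45, 31] -> [45] and [31]
    Merge: [45] + [31] -> [31, 45]
  Merge: [4, 50] + [31, 45] -> [4, 31, 45, 50]
  Split: [11, 29, 3, 16] -> [11, 29] and [3, 16]
    Split: [11, 29] -> [11] and [29]
    Merge: [11] + [29] -> [11, 29]
    Split: [3, 16] -> [3] and [16]
    Merge: [3] + [16] -> [3, 16]
  Merge: [11, 29] + [3, 16] -> [3, 11, 16, 29]
Merge: [4, 31, 45, 50] + [3, 11, 16, 29] -> [3, 4, 11, 16, 29, 31, 45, 50]

Final sorted array: [3, 4, 11, 16, 29, 31, 45, 50]

The merge sort proceeds by recursively splitting the array and merging sorted halves.
After all merges, the sorted array is [3, 4, 11, 16, 29, 31, 45, 50].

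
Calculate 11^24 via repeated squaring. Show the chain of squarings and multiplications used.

Computing 11^24 by squaring (build up from 11^1; each line after the first costs one multiplication):

11^1 = 11
11^2 = (11^1)^2 = 11^2 = 121
11^3 = 11 * 11^2 = 11 * 121 = 1331
11^6 = (11^3)^2 = 1331^2 = 1771561
11^12 = (11^6)^2 = 1771561^2 = 3138428376721
11^24 = (11^12)^2 = 3138428376721^2 = 9849732675807611094711841

Result: 9849732675807611094711841
Multiplications needed: 5 (5 lines after 11^1)

11^24 = 9849732675807611094711841. Using exponentiation by squaring, this requires 5 multiplications. The key idea: if the exponent is even, square the half-power; if odd, multiply by the base once.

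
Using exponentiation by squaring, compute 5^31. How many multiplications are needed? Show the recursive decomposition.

Computing 5^31 by squaring (build up from 5^1; each line after the first costs one multiplication):

5^1 = 5
5^2 = (5^1)^2 = 5^2 = 25
5^3 = 5 * 5^2 = 5 * 25 = 125
5^6 = (5^3)^2 = 125^2 = 15625
5^7 = 5 * 5^6 = 5 * 15625 = 78125
5^14 = (5^7)^2 = 78125^2 = 6103515625
5^15 = 5 * 5^14 = 5 * 6103515625 = 30517578125
5^30 = (5^15)^2 = 30517578125^2 = 931322574615478515625
5^31 = 5 * 5^30 = 5 * 931322574615478515625 = 4656612873077392578125

Result: 4656612873077392578125
Multiplications needed: 8 (8 lines after 5^1)

5^31 = 4656612873077392578125. Using exponentiation by squaring, this requires 8 multiplications. The key idea: if the exponent is even, square the half-power; if odd, multiply by the base once.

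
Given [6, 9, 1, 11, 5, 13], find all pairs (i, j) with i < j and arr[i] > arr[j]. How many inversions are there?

Finding inversions in [6, 9, 1, 11, 5, 13]:

(0, 2): arr[0]=6 > arr[2]=1
(0, 4): arr[0]=6 > arr[4]=5
(1, 2): arr[1]=9 > arr[2]=1
(1, 4): arr[1]=9 > arr[4]=5
(3, 4): arr[3]=11 > arr[4]=5

Total inversions: 5

The array has 5 inversion(s): (0,2), (0,4), (1,2), (1,4), (3,4). Each pair (i,j) satisfies i < j and arr[i] > arr[j].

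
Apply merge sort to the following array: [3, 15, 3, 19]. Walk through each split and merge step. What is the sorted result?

Merge sort trace:

Split: [3, 15, 3, 19] -> [3, 15] and [3, 19]
  Split: [3, 15] -> [3] and [15]
  Merge: [3] + [15] -> [3, 15]
  Split: [3, 19] -> [3] and [19]
  Merge: [3] + [19] -> [3, 19]
Merge: [3, 15] + [3, 19] -> [3, 3, 15, 19]

Final sorted array: [3, 3, 15, 19]

The merge sort proceeds by recursively splitting the array and merging sorted halves.
After all merges, the sorted array is [3, 3, 15, 19].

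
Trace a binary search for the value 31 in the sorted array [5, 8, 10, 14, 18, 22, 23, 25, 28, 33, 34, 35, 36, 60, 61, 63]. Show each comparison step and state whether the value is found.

Binary search for 31 in [5, 8, 10, 14, 18, 22, 23, 25, 28, 33, 34, 35, 36, 60, 61, 63]:

lo=0, hi=15, mid=7, arr[mid]=25 -> 25 < 31, search right half
lo=8, hi=15, mid=11, arr[mid]=35 -> 35 > 31, search left half
lo=8, hi=10, mid=9, arr[mid]=33 -> 33 > 31, search left half
lo=8, hi=8, mid=8, arr[mid]=28 -> 28 < 31, search right half
lo=9 > hi=8, target 31 not found

Binary search determines that 31 is not in the array after 4 comparisons. The search space was exhausted without finding the target.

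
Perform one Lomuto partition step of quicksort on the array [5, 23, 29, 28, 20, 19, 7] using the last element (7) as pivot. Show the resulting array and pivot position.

Lomuto partition with pivot = 7:

Initial array: [5, 23, 29, 28, 20, 19, 7]

arr[0]=5 <= 7: swap with position 0, array becomes [5, 23, 29, 28, 20, 19, 7]
arr[1]=23 > 7: no swap
arr[2]=29 > 7: no swap
arr[3]=28 > 7: no swap
arr[4]=20 > 7: no swap
arr[5]=19 > 7: no swap

Place pivot at position 1: [5, 7, 29, 28, 20, 19, 23]
Pivot position: 1

After partitioning with pivot 7, the array becomes [5, 7, 29, 28, 20, 19, 23]. The pivot is placed at index 1. All elements to the left of the pivot are <= 7, and all elements to the right are > 7.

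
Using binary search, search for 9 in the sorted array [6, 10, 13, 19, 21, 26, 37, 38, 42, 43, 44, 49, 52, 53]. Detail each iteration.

Binary search for 9 in [6, 10, 13, 19, 21, 26, 37, 38, 42, 43, 44, 49, 52, 53]:

lo=0, hi=13, mid=6, arr[mid]=37 -> 37 > 9, search left half
lo=0, hi=5, mid=2, arr[mid]=13 -> 13 > 9, search left half
lo=0, hi=1, mid=0, arr[mid]=6 -> 6 < 9, search right half
lo=1, hi=1, mid=1, arr[mid]=10 -> 10 > 9, search left half
lo=1 > hi=0, target 9 not found

Binary search determines that 9 is not in the array after 4 comparisons. The search space was exhausted without finding the target.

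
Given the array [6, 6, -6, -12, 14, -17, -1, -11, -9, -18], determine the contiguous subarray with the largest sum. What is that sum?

Using Kadane's algorithm on [6, 6, -6, -12, 14, -17, -1, -11, -9, -18]:

Scanning through the array:
Position 1 (value 6): max_ending_here = 12, max_so_far = 12
Position 2 (value -6): max_ending_here = 6, max_so_far = 12
Position 3 (value -12): max_ending_here = -6, max_so_far = 12
Position 4 (value 14): max_ending_here = 14, max_so_far = 14
Position 5 (value -17): max_ending_here = -3, max_so_far = 14
Position 6 (value -1): max_ending_here = -1, max_so_far = 14
Position 7 (value -11): max_ending_here = -11, max_so_far = 14
Position 8 (value -9): max_ending_here = -9, max_so_far = 14
Position 9 (value -18): max_ending_here = -18, max_so_far = 14

Maximum subarray: [14]
Maximum sum: 14

The maximum subarray is [14] with sum 14. This subarray runs from index 4 to index 4.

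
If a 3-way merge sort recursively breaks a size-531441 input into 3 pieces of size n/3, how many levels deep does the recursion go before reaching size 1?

For divide and conquer with division factor 3:

Problem sizes at each level:
Level 0: 531441
Level 1: 177147
Level 2: 59049
Level 3: 19683
Level 4: 6561
Level 5: 2187
Level 6: 729
Level 7: 243
Level 8: 81
Level 9: 27
Level 10: 9
Level 11: 3
Level 12: 1

The root is level 0 and the size-1 base case is level 12 (the tree spans levels 0 through 12, i.e. 13 levels counting the root), so the depth is the number of divisions: log_3(531441) = 12

The recursion tree depth is log_3(531441) = 12. At each level, the problem size is divided by 3, so it takes 12 divisions to reduce to a base case of size 1. The algorithm makes 3 recursive calls at each level.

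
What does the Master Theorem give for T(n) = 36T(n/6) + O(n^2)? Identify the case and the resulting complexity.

Master Theorem for T(n) = 36T(n/6) + O(n^2):

a = 36, b = 6, c = 2
log_b(a) = log_6(36) = 2.0000

Case 2: c = 2 = log_6(36) = 2.0000
T(n) = O(n^2 log n) = O(n^2 log n)

For T(n) = 36T(n/6) + O(n^2): log_6(36) = 2.0000. This is Case 2 of the Master Theorem (c = log_b(a), equal work at all levels), giving O(n^2 log n).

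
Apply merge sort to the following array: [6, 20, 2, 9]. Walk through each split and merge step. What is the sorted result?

Merge sort trace:

Split: [6, 20, 2, 9] -> [6, 20] and [2, 9]
  Split: [6, 20] -> [6] and [20]
  Merge: [6] + [20] -> [6, 20]
  Split: [2, 9] -> [2] and [9]
  Merge: [2] + [9] -> [2, 9]
Merge: [6, 20] + [2, 9] -> [2, 6, 9, 20]

Final sorted array: [2, 6, 9, 20]

The merge sort proceeds by recursively splitting the array and merging sorted halves.
After all merges, the sorted array is [2, 6, 9, 20].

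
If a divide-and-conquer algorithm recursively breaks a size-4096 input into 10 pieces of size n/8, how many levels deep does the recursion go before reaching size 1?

For divide and conquer with division factor 8:

Problem sizes at each level:
Level 0: 4096
Level 1: 512
Level 2: 64
Level 3: 8
Level 4: 1

The root is level 0 and the size-1 base case is level 4 (the tree spans levels 0 through 4, i.e. 5 levels counting the root), so the depth is the number of divisions: log_8(4096) = 4

The recursion tree depth is log_8(4096) = 4. At each level, the problem size is divided by 8, so it takes 4 divisions to reduce to a base case of size 1. The algorithm makes 10 recursive calls at each level.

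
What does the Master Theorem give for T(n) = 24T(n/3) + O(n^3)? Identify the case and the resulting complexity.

Master Theorem for T(n) = 24T(n/3) + O(n^3):

a = 24, b = 3, c = 3
log_b(a) = log_3(24) = 2.8928

Case 3: c = 3 > log_3(24) = 2.8928
T(n) = O(n^3) = O(n^3)

For T(n) = 24T(n/3) + O(n^3): log_3(24) = 2.8928. This is Case 3 of the Master Theorem (c > log_b(a), work dominated by root), giving O(n^3).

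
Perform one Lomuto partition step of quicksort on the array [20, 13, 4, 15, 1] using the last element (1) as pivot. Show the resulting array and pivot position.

Lomuto partition with pivot = 1:

Initial array: [20, 13, 4, 15, 1]

arr[0]=20 > 1: no swap
arr[1]=13 > 1: no swap
arr[2]=4 > 1: no swap
arr[3]=15 > 1: no swap

Place pivot at position 0: [1, 13, 4, 15, 20]
Pivot position: 0

After partitioning with pivot 1, the array becomes [1, 13, 4, 15, 20]. The pivot is placed at index 0. All elements to the left of the pivot are <= 1, and all elements to the right are > 1.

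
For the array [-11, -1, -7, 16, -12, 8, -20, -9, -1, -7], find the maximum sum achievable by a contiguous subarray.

Using Kadane's algorithm on [-11, -1, -7, 16, -12, 8, -20, -9, -1, -7]:

Scanning through the array:
Position 1 (value -1): max_ending_here = -1, max_so_far = -1
Position 2 (value -7): max_ending_here = -7, max_so_far = -1
Position 3 (value 16): max_ending_here = 16, max_so_far = 16
Position 4 (value -12): max_ending_here = 4, max_so_far = 16
Position 5 (value 8): max_ending_here = 12, max_so_far = 16
Position 6 (value -20): max_ending_here = -8, max_so_far = 16
Position 7 (value -9): max_ending_here = -9, max_so_far = 16
Position 8 (value -1): max_ending_here = -1, max_so_far = 16
Position 9 (value -7): max_ending_here = -7, max_so_far = 16

Maximum subarray: [16]
Maximum sum: 16

The maximum subarray is [16] with sum 16. This subarray runs from index 3 to index 3.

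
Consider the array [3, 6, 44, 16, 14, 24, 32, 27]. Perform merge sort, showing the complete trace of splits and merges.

Merge sort trace:

Split: [3, 6, 44, 16, 14, 24, 32, 27] -> [3, 6, 44, 16] and [14, 24, 32, 27]
  Split: [3, 6, 44, 16] -> [3, 6] and [44, 16]
    Split: [3, 6] -> [3] and [6]
    Merge: [3] + [6] -> [3, 6]
    Split: [44, 16] -> [44] and [16]
    Merge: [44] + [16] -> [16, 44]
  Merge: [3, 6] + [16, 44] -> [3, 6, 16, 44]
  Split: [14, 24, 32, 27] -> [14, 24] and [32, 27]
    Split: [14, 24] -> [14] and [24]
    Merge: [14] + [24] -> [14, 24]
    Split: [32, 27] -> [32] and [27]
    Merge: [32] + [27] -> [27, 32]
  Merge: [14, 24] + [27, 32] -> [14, 24, 27, 32]
Merge: [3, 6, 16, 44] + [14, 24, 27, 32] -> [3, 6, 14, 16, 24, 27, 32, 44]

Final sorted array: [3, 6, 14, 16, 24, 27, 32, 44]

The merge sort proceeds by recursively splitting the array and merging sorted halves.
After all merges, the sorted array is [3, 6, 14, 16, 24, 27, 32, 44].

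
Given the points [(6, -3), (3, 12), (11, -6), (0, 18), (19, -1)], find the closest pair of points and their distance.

Computing all pairwise distances among 5 points:

d((6, -3), (3, 12)) = 15.2971
d((6, -3), (11, -6)) = 5.831 <-- minimum
d((6, -3), (0, 18)) = 21.8403
d((6, -3), (19, -1)) = 13.1529
d((3, 12), (11, -6)) = 19.6977
d((3, 12), (0, 18)) = 6.7082
d((3, 12), (19, -1)) = 20.6155
d((11, -6), (0, 18)) = 26.4008
d((11, -6), (19, -1)) = 9.434
d((0, 18), (19, -1)) = 26.8701

Closest pair: (6, -3) and (11, -6) with distance 5.831

The closest pair is (6, -3) and (11, -6) with Euclidean distance 5.831. For 5 points, brute-force pairwise comparison is shown above. For large n, the divide-and-conquer algorithm (sort by x, recurse on halves, check the dividing strip) achieves O(n log n).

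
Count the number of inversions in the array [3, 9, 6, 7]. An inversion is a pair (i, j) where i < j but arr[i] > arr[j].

Finding inversions in [3, 9, 6, 7]:

(1, 2): arr[1]=9 > arr[2]=6
(1, 3): arr[1]=9 > arr[3]=7

Total inversions: 2

The array has 2 inversion(s): (1,2), (1,3). Each pair (i,j) satisfies i < j and arr[i] > arr[j].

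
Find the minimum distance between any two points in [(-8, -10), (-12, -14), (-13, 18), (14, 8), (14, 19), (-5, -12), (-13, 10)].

Computing all pairwise distances among 7 points:

d((-8, -10), (-12, -14)) = 5.6569
d((-8, -10), (-13, 18)) = 28.4429
d((-8, -10), (14, 8)) = 28.4253
d((-8, -10), (14, 19)) = 36.4005
d((-8, -10), (-5, -12)) = 3.6056 <-- minimum
d((-8, -10), (-13, 10)) = 20.6155
d((-12, -14), (-13, 18)) = 32.0156
d((-12, -14), (14, 8)) = 34.0588
d((-12, -14), (14, 19)) = 42.0119
d((-12, -14), (-5, -12)) = 7.2801
d((-12, -14), (-13, 10)) = 24.0208
d((-13, 18), (14, 8)) = 28.7924
d((-13, 18), (14, 19)) = 27.0185
d((-13, 18), (-5, -12)) = 31.0483
d((-13, 18), (-13, 10)) = 8.0
d((14, 8), (14, 19)) = 11.0
d((14, 8), (-5, -12)) = 27.5862
d((14, 8), (-13, 10)) = 27.074
d((14, 19), (-5, -12)) = 36.3593
d((14, 19), (-13, 10)) = 28.4605
d((-5, -12), (-13, 10)) = 23.4094

Closest pair: (-8, -10) and (-5, -12) with distance 3.6056

The closest pair is (-8, -10) and (-5, -12) with Euclidean distance 3.6056. For 7 points, brute-force pairwise comparison is shown above. For large n, the divide-and-conquer algorithm (sort by x, recurse on halves, check the dividing strip) achieves O(n log n).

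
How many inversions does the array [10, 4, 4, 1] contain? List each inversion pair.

Finding inversions in [10, 4, 4, 1]:

(0, 1): arr[0]=10 > arr[1]=4
(0, 2): arr[0]=10 > arr[2]=4
(0, 3): arr[0]=10 > arr[3]=1
(1, 3): arr[1]=4 > arr[3]=1
(2, 3): arr[2]=4 > arr[3]=1

Total inversions: 5

The array has 5 inversion(s): (0,1), (0,2), (0,3), (1,3), (2,3). Each pair (i,j) satisfies i < j and arr[i] > arr[j].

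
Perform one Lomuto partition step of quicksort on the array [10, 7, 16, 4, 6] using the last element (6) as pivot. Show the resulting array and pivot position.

Lomuto partition with pivot = 6:

Initial array: [10, 7, 16, 4, 6]

arr[0]=10 > 6: no swap
arr[1]=7 > 6: no swap
arr[2]=16 > 6: no swap
arr[3]=4 <= 6: swap with position 0, array becomes [4, 7, 16, 10, 6]

Place pivot at position 1: [4, 6, 16, 10, 7]
Pivot position: 1

After partitioning with pivot 6, the array becomes [4, 6, 16, 10, 7]. The pivot is placed at index 1. All elements to the left of the pivot are <= 6, and all elements to the right are > 6.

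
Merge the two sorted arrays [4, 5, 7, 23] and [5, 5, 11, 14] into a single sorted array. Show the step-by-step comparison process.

Merging process:

Compare 4 vs 5: take 4 from left. Merged: [4]
Compare 5 vs 5: take 5 from left. Merged: [4, 5]
Compare 7 vs 5: take 5 from right. Merged: [4, 5, 5]
Compare 7 vs 5: take 5 from right. Merged: [4, 5, 5, 5]
Compare 7 vs 11: take 7 from left. Merged: [4, 5, 5, 5, 7]
Compare 23 vs 11: take 11 from right. Merged: [4, 5, 5, 5, 7, 11]
Compare 23 vs 14: take 14 from right. Merged: [4, 5, 5, 5, 7, 11, 14]
Append remaining from left: [23]. Merged: [4, 5, 5, 5, 7, 11, 14, 23]

Final merged array: [4, 5, 5, 5, 7, 11, 14, 23]
Total comparisons: 7

The merged array is [4, 5, 5, 5, 7, 11, 14, 23], requiring 7 comparisons. The merge step runs in O(n) time where n is the total number of elements.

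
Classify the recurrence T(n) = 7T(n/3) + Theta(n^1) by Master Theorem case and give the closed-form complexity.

Master Theorem for T(n) = 7T(n/3) + O(n^1):

a = 7, b = 3, c = 1
log_b(a) = log_3(7) = 1.7712

Case 1: c = 1 < log_3(7) = 1.7712
T(n) = O(n^(log_3 7))

For T(n) = 7T(n/3) + O(n^1): log_3(7) = 1.7712. This is Case 1 of the Master Theorem (c < log_b(a), work dominated by leaves), giving O(n^(log_3 7)).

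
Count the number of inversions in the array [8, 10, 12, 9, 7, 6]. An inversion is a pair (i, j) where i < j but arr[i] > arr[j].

Finding inversions in [8, 10, 12, 9, 7, 6]:

(0, 4): arr[0]=8 > arr[4]=7
(0, 5): arr[0]=8 > arr[5]=6
(1, 3): arr[1]=10 > arr[3]=9
(1, 4): arr[1]=10 > arr[4]=7
(1, 5): arr[1]=10 > arr[5]=6
(2, 3): arr[2]=12 > arr[3]=9
(2, 4): arr[2]=12 > arr[4]=7
(2, 5): arr[2]=12 > arr[5]=6
(3, 4): arr[3]=9 > arr[4]=7
(3, 5): arr[3]=9 > arr[5]=6
(4, 5): arr[4]=7 > arr[5]=6

Total inversions: 11

The array has 11 inversion(s): (0,4), (0,5), (1,3), (1,4), (1,5), (2,3), (2,4), (2,5), (3,4), (3,5), (4,5). Each pair (i,j) satisfies i < j and arr[i] > arr[j].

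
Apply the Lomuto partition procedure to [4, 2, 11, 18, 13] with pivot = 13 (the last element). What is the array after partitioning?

Lomuto partition with pivot = 13:

Initial array: [4, 2, 11, 18, 13]

arr[0]=4 <= 13: swap with position 0, array becomes [4, 2, 11, 18, 13]
arr[1]=2 <= 13: swap with position 1, array becomes [4, 2, 11, 18, 13]
arr[2]=11 <= 13: swap with position 2, array becomes [4, 2, 11, 18, 13]
arr[3]=18 > 13: no swap

Place pivot at position 3: [4, 2, 11, 13, 18]
Pivot position: 3

After partitioning with pivot 13, the array becomes [4, 2, 11, 13, 18]. The pivot is placed at index 3. All elements to the left of the pivot are <= 13, and all elements to the right are > 13.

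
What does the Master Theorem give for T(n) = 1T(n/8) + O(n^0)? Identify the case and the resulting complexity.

Master Theorem for T(n) = 1T(n/8) + O(n^0):

a = 1, b = 8, c = 0
log_b(a) = log_8(1) = 0.0000

Case 2: c = 0 = log_8(1) = 0.0000
T(n) = O(n^0 log n) = O(log n)

For T(n) = 1T(n/8) + O(n^0): log_8(1) = 0.0000. This is Case 2 of the Master Theorem (c = log_b(a), equal work at all levels), giving O(log n).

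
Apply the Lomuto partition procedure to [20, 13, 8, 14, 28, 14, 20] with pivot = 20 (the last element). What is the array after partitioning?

Lomuto partition with pivot = 20:

Initial array: [20, 13, 8, 14, 28, 14, 20]

arr[0]=20 <= 20: swap with position 0, array becomes [20, 13, 8, 14, 28, 14, 20]
arr[1]=13 <= 20: swap with position 1, array becomes [20, 13, 8, 14, 28, 14, 20]
arr[2]=8 <= 20: swap with position 2, array becomes [20, 13, 8, 14, 28, 14, 20]
arr[3]=14 <= 20: swap with position 3, array becomes [20, 13, 8, 14, 28, 14, 20]
arr[4]=28 > 20: no swap
arr[5]=14 <= 20: swap with position 4, array becomes [20, 13, 8, 14, 14, 28, 20]

Place pivot at position 5: [20, 13, 8, 14, 14, 20, 28]
Pivot position: 5

After partitioning with pivot 20, the array becomes [20, 13, 8, 14, 14, 20, 28]. The pivot is placed at index 5. All elements to the left of the pivot are <= 20, and all elements to the right are > 20.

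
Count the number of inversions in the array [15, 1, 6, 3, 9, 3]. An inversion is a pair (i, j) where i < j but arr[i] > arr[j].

Finding inversions in [15, 1, 6, 3, 9, 3]:

(0, 1): arr[0]=15 > arr[1]=1
(0, 2): arr[0]=15 > arr[2]=6
(0, 3): arr[0]=15 > arr[3]=3
(0, 4): arr[0]=15 > arr[4]=9
(0, 5): arr[0]=15 > arr[5]=3
(2, 3): arr[2]=6 > arr[3]=3
(2, 5): arr[2]=6 > arr[5]=3
(4, 5): arr[4]=9 > arr[5]=3

Total inversions: 8

The array has 8 inversion(s): (0,1), (0,2), (0,3), (0,4), (0,5), (2,3), (2,5), (4,5). Each pair (i,j) satisfies i < j and arr[i] > arr[j].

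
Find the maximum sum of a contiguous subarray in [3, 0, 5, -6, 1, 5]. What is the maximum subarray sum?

Using Kadane's algorithm on [3, 0, 5, -6, 1, 5]:

Scanning through the array:
Position 1 (value 0): max_ending_here = 3, max_so_far = 3
Position 2 (value 5): max_ending_here = 8, max_so_far = 8
Position 3 (value -6): max_ending_here = 2, max_so_far = 8
Position 4 (value 1): max_ending_here = 3, max_so_far = 8
Position 5 (value 5): max_ending_here = 8, max_so_far = 8

Maximum subarray: [3, 0, 5]
Maximum sum: 8

The maximum subarray is [3, 0, 5] with sum 8. This subarray runs from index 0 to index 2.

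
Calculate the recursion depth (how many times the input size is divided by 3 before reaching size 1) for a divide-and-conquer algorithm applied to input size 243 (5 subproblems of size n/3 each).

For divide and conquer with division factor 3:

Problem sizes at each level:
Level 0: 243
Level 1: 81
Level 2: 27
Level 3: 9
Level 4: 3
Level 5: 1

The root is level 0 and the size-1 base case is level 5 (the tree spans levels 0 through 5, i.e. 6 levels counting the root), so the depth is the number of divisions: log_3(243) = 5

The recursion tree depth is log_3(243) = 5. At each level, the problem size is divided by 3, so it takes 5 divisions to reduce to a base case of size 1. The algorithm makes 5 recursive calls at each level.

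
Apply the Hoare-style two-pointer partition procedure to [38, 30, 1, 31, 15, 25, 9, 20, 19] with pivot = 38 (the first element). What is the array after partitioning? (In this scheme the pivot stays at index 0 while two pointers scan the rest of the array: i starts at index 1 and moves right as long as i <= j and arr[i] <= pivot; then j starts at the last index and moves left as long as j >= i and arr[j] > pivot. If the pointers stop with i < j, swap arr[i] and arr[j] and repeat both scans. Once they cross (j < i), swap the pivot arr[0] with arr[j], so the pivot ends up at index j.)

Hoare-style two-pointer partition with pivot = 38:

Initial array: [38, 30, 1, 31, 15, 25, 9, 20, 19]

Pointers start at i = 1, j = 8.
i ends at 9, j ends at 8: the pointers have crossed (j < i), so scanning stops.

Swap pivot arr[0] with arr[8] to place pivot at position 8: [19, 30, 1, 31, 15, 25, 9, 20, 38]
Pivot position: 8

After partitioning with pivot 38, the array becomes [19, 30, 1, 31, 15, 25, 9, 20, 38]. The pivot is placed at index 8. All elements to the left of the pivot are <= 38, and all elements to the right are > 38.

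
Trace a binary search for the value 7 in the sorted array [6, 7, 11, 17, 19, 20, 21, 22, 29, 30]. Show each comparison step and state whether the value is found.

Binary search for 7 in [6, 7, 11, 17, 19, 20, 21, 22, 29, 30]:

lo=0, hi=9, mid=4, arr[mid]=19 -> 19 > 7, search left half
lo=0, hi=3, mid=1, arr[mid]=7 -> Found target at index 1!

Binary search finds 7 at index 1 after 2 comparisons. The search repeatedly halves the search space by comparing with the middle element.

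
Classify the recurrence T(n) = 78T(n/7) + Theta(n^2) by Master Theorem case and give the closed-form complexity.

Master Theorem for T(n) = 78T(n/7) + O(n^2):

a = 78, b = 7, c = 2
log_b(a) = log_7(78) = 2.2389

Case 1: c = 2 < log_7(78) = 2.2389
T(n) = O(n^(log_7 78))

For T(n) = 78T(n/7) + O(n^2): log_7(78) = 2.2389. This is Case 1 of the Master Theorem (c < log_b(a), work dominated by leaves), giving O(n^(log_7 78)).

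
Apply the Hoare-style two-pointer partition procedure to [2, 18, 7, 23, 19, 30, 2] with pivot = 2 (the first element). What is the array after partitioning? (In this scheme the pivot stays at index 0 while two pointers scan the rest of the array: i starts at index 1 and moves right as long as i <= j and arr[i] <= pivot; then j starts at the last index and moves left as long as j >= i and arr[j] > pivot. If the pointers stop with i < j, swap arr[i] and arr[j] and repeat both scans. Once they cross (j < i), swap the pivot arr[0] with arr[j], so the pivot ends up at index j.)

Hoare-style two-pointer partition with pivot = 2:

Initial array: [2, 18, 7, 23, 19, 30, 2]

Pointers start at i = 1, j = 6.
i stops at index 1 (arr[1]=18 > 2), j stops at index 6 (arr[6]=2 <= 2): swap arr[1] and arr[6], array becomes [2, 2, 7, 23, 19, 30, 18]
i ends at 2, j ends at 1: the pointers have crossed (j < i), so scanning stops.

Swap pivot arr[0] with arr[1] to place pivot at position 1: [2, 2, 7, 23, 19, 30, 18]
Pivot position: 1

After partitioning with pivot 2, the array becomes [2, 2, 7, 23, 19, 30, 18]. The pivot is placed at index 1. All elements to the left of the pivot are <= 2, and all elements to the right are > 2.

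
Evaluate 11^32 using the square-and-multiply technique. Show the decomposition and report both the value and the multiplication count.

Computing 11^32 by squaring (build up from 11^1; each line after the first costs one multiplication):

11^1 = 11
11^2 = (11^1)^2 = 11^2 = 121
11^4 = (11^2)^2 = 121^2 = 14641
11^8 = (11^4)^2 = 14641^2 = 214358881
11^16 = (11^8)^2 = 214358881^2 = 45949729863572161
11^32 = (11^16)^2 = 45949729863572161^2 = 2111377674535255285545615254209921

Result: 2111377674535255285545615254209921
Multiplications needed: 5 (5 lines after 11^1)

11^32 = 2111377674535255285545615254209921. Using exponentiation by squaring, this requires 5 multiplications. The key idea: if the exponent is even, square the half-power; if odd, multiply by the base once.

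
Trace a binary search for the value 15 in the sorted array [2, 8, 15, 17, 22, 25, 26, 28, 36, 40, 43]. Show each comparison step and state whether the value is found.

Binary search for 15 in [2, 8, 15, 17, 22, 25, 26, 28, 36, 40, 43]:

lo=0, hi=10, mid=5, arr[mid]=25 -> 25 > 15, search left half
lo=0, hi=4, mid=2, arr[mid]=15 -> Found target at index 2!

Binary search finds 15 at index 2 after 2 comparisons. The search repeatedly halves the search space by comparing with the middle element.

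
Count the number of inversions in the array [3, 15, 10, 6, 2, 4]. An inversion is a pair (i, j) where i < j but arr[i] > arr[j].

Finding inversions in [3, 15, 10, 6, 2, 4]:

(0, 4): arr[0]=3 > arr[4]=2
(1, 2): arr[1]=15 > arr[2]=10
(1, 3): arr[1]=15 > arr[3]=6
(1, 4): arr[1]=15 > arr[4]=2
(1, 5): arr[1]=15 > arr[5]=4
(2, 3): arr[2]=10 > arr[3]=6
(2, 4): arr[2]=10 > arr[4]=2
(2, 5): arr[2]=10 > arr[5]=4
(3, 4): arr[3]=6 > arr[4]=2
(3, 5): arr[3]=6 > arr[5]=4

Total inversions: 10

The array has 10 inversion(s): (0,4), (1,2), (1,3), (1,4), (1,5), (2,3), (2,4), (2,5), (3,4), (3,5). Each pair (i,j) satisfies i < j and arr[i] > arr[j].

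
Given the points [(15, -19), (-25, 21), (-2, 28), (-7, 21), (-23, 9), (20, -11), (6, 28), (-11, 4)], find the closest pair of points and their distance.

Computing all pairwise distances among 8 points:

d((15, -19), (-25, 21)) = 56.5685
d((15, -19), (-2, 28)) = 49.98
d((15, -19), (-7, 21)) = 45.6508
d((15, -19), (-23, 9)) = 47.2017
d((15, -19), (20, -11)) = 9.434
d((15, -19), (6, 28)) = 47.8539
d((15, -19), (-11, 4)) = 34.7131
d((-25, 21), (-2, 28)) = 24.0416
d((-25, 21), (-7, 21)) = 18.0
d((-25, 21), (-23, 9)) = 12.1655
d((-25, 21), (20, -11)) = 55.2178
d((-25, 21), (6, 28)) = 31.7805
d((-25, 21), (-11, 4)) = 22.0227
d((-2, 28), (-7, 21)) = 8.6023
d((-2, 28), (-23, 9)) = 28.3196
d((-2, 28), (20, -11)) = 44.7772
d((-2, 28), (6, 28)) = 8.0 <-- minimum
d((-2, 28), (-11, 4)) = 25.632
d((-7, 21), (-23, 9)) = 20.0
d((-7, 21), (20, -11)) = 41.8688
d((-7, 21), (6, 28)) = 14.7648
d((-7, 21), (-11, 4)) = 17.4642
d((-23, 9), (20, -11)) = 47.4236
d((-23, 9), (6, 28)) = 34.6699
d((-23, 9), (-11, 4)) = 13.0
d((20, -11), (6, 28)) = 41.4367
d((20, -11), (-11, 4)) = 34.4384
d((6, 28), (-11, 4)) = 29.4109

Closest pair: (-2, 28) and (6, 28) with distance 8.0

The closest pair is (-2, 28) and (6, 28) with Euclidean distance 8.0. For 8 points, brute-force pairwise comparison is shown above. For large n, the divide-and-conquer algorithm (sort by x, recurse on halves, check the dividing strip) achieves O(n log n).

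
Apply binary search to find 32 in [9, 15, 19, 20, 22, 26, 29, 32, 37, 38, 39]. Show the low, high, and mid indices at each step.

Binary search for 32 in [9, 15, 19, 20, 22, 26, 29, 32, 37, 38, 39]:

lo=0, hi=10, mid=5, arr[mid]=26 -> 26 < 32, search right half
lo=6, hi=10, mid=8, arr[mid]=37 -> 37 > 32, search left half
lo=6, hi=7, mid=6, arr[mid]=29 -> 29 < 32, search right half
lo=7, hi=7, mid=7, arr[mid]=32 -> Found target at index 7!

Binary search finds 32 at index 7 after 4 comparisons. The search repeatedly halves the search space by comparing with the middle element.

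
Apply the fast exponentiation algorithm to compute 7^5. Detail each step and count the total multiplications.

Computing 7^5 by squaring (build up from 7^1; each line after the first costs one multiplication):

7^1 = 7
7^2 = (7^1)^2 = 7^2 = 49
7^4 = (7^2)^2 = 49^2 = 2401
7^5 = 7 * 7^4 = 7 * 2401 = 16807

Result: 16807
Multiplications needed: 3 (3 lines after 7^1)

7^5 = 16807. Using exponentiation by squaring, this requires 3 multiplications. The key idea: if the exponent is even, square the half-power; if odd, multiply by the base once.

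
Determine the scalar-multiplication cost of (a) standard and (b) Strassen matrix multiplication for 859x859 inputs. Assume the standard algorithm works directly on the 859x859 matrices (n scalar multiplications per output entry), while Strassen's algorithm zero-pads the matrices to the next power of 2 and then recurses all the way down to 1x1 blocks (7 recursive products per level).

Matrix multiplication for 859x859 matrices:

Strassen's algorithm requires power-of-2 dimensions. Pad 859x859 to 1024x1024 (next power of 2).

Standard algorithm: 859^3 = 633839779 multiplications
Strassen's algorithm: 7^(log2(1024)) = 7^10 = 282475249 multiplications
Savings: 633839779 - 282475249 = 351364530 multiplications

Standard: 633839779 multiplications (859^3). Strassen: 282475249 multiplications (7^10, after padding to 1024x1024). Strassen reduces 8 recursive multiplications to 7 at each level.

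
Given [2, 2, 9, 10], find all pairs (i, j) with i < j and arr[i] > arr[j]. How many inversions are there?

Finding inversions in [2, 2, 9, 10]:


Total inversions: 0

The array has 0 inversions. It is already sorted.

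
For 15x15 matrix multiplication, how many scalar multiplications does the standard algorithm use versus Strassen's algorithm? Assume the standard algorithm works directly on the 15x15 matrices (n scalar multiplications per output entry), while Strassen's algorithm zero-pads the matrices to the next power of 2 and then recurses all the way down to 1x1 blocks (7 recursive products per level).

Matrix multiplication for 15x15 matrices:

Strassen's algorithm requires power-of-2 dimensions. Pad 15x15 to 16x16 (next power of 2).

Standard algorithm: 15^3 = 3375 multiplications
Strassen's algorithm: 7^(log2(16)) = 7^4 = 2401 multiplications
Savings: 3375 - 2401 = 974 multiplications

Standard: 3375 multiplications (15^3). Strassen: 2401 multiplications (7^4, after padding to 16x16). Strassen reduces 8 recursive multiplications to 7 at each level.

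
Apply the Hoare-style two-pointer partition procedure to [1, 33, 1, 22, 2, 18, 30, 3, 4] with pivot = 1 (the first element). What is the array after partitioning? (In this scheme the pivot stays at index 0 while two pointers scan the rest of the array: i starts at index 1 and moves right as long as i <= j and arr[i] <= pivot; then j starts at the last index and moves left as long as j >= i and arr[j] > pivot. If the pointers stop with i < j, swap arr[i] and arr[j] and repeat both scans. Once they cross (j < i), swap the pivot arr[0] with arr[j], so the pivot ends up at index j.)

Hoare-style two-pointer partition with pivot = 1:

Initial array: [1, 33, 1, 22, 2, 18, 30, 3, 4]

Pointers start at i = 1, j = 8.
i stops at index 1 (arr[1]=33 > 1), j stops at index 2 (arr[2]=1 <= 1): swap arr[1] and arr[2], array becomes [1, 1, 33, 22, 2, 18, 30, 3, 4]
i ends at 2, j ends at 1: the pointers have crossed (j < i), so scanning stops.

Swap pivot arr[0] with arr[1] to place pivot at position 1: [1, 1, 33, 22, 2, 18, 30, 3, 4]
Pivot position: 1

After partitioning with pivot 1, the array becomes [1, 1, 33, 22, 2, 18, 30, 3, 4]. The pivot is placed at index 1. All elements to the left of the pivot are <= 1, and all elements to the right are > 1.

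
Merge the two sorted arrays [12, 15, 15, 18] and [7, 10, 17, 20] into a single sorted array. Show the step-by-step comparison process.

Merging process:

Compare 12 vs 7: take 7 from right. Merged: [7]
Compare 12 vs 10: take 10 from right. Merged: [7, 10]
Compare 12 vs 17: take 12 from left. Merged: [7, 10, 12]
Compare 15 vs 17: take 15 from left. Merged: [7, 10, 12, 15]
Compare 15 vs 17: take 15 from left. Merged: [7, 10, 12, 15, 15]
Compare 18 vs 17: take 17 from right. Merged: [7, 10, 12, 15, 15, 17]
Compare 18 vs 20: take 18 from left. Merged: [7, 10, 12, 15, 15, 17, 18]
Append remaining from right: [20]. Merged: [7, 10, 12, 15, 15, 17, 18, 20]

Final merged array: [7, 10, 12, 15, 15, 17, 18, 20]
Total comparisons: 7

The merged array is [7, 10, 12, 15, 15, 17, 18, 20], requiring 7 comparisons. The merge step runs in O(n) time where n is the total number of elements.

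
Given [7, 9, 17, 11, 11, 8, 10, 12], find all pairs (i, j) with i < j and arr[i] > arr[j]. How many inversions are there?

Finding inversions in [7, 9, 17, 11, 11, 8, 10, 12]:

(1, 5): arr[1]=9 > arr[5]=8
(2, 3): arr[2]=17 > arr[3]=11
(2, 4): arr[2]=17 > arr[4]=11
(2, 5): arr[2]=17 > arr[5]=8
(2, 6): arr[2]=17 > arr[6]=10
(2, 7): arr[2]=17 > arr[7]=12
(3, 5): arr[3]=11 > arr[5]=8
(3, 6): arr[3]=11 > arr[6]=10
(4, 5): arr[4]=11 > arr[5]=8
(4, 6): arr[4]=11 > arr[6]=10

Total inversions: 10

The array has 10 inversion(s): (1,5), (2,3), (2,4), (2,5), (2,6), (2,7), (3,5), (3,6), (4,5), (4,6). Each pair (i,j) satisfies i < j and arr[i] > arr[j].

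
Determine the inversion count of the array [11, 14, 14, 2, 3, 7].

Finding inversions in [11, 14, 14, 2, 3, 7]:

(0, 3): arr[0]=11 > arr[3]=2
(0, 4): arr[0]=11 > arr[4]=3
(0, 5): arr[0]=11 > arr[5]=7
(1, 3): arr[1]=14 > arr[3]=2
(1, 4): arr[1]=14 > arr[4]=3
(1, 5): arr[1]=14 > arr[5]=7
(2, 3): arr[2]=14 > arr[3]=2
(2, 4): arr[2]=14 > arr[4]=3
(2, 5): arr[2]=14 > arr[5]=7

Total inversions: 9

The array has 9 inversion(s): (0,3), (0,4), (0,5), (1,3), (1,4), (1,5), (2,3), (2,4), (2,5). Each pair (i,j) satisfies i < j and arr[i] > arr[j].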